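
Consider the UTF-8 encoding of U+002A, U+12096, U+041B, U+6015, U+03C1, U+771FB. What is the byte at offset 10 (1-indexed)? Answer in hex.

0x95

1-indexed offset 10 is 0-indexed offset 9.
U+002A → 1-byte form 2A at offsets 0–0.
U+12096 → 4-byte form F0 92 82 96 at offsets 1–4.
U+041B → 2-byte form D0 9B at offsets 5–6.
U+6015 → 3-byte form E6 80 95 at offsets 7–9.
Offset 9 falls in char 4's range; it's byte 3 of E6 80 95 = 0x95.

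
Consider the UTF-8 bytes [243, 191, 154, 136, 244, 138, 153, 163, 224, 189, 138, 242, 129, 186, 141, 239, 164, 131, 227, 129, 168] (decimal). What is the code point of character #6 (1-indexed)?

Offset 0: leading byte 0xF3 = 11110011 → 4-byte char #1 = F3 BF 9A 88.
Offset 4: leading byte 0xF4 = 11110100 → 4-byte char #2 = F4 8A 99 A3.
Offset 8: leading byte 0xE0 = 11100000 → 3-byte char #3 = E0 BD 8A.
Offset 11: leading byte 0xF2 = 11110010 → 4-byte char #4 = F2 81 BA 8D.
Offset 15: leading byte 0xEF = 11101111 → 3-byte char #5 = EF A4 83.
Offset 18: leading byte 0xE3 = 11100011 → 3-byte char #6 = E3 81 A8.
Leading byte 0xE3 = 11100011 matches 1110xxxx → 3-byte sequence.
Byte 1: 0xE3 = 11100011, payload 0011 (4 bits).
Byte 2: 0x81 = 10000001 (10xxxxxx ✓), payload 000001.
Byte 3: 0xA8 = 10101000 (10xxxxxx ✓), payload 101000.
Concatenate: 0011000001101000 = 0x3068 (16 bits → U+3068).

U+3068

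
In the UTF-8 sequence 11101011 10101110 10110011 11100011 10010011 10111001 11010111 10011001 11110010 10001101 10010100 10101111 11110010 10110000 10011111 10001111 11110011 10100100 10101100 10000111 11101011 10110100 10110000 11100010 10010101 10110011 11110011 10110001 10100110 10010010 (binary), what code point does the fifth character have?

U+B07CF

Offset 0: leading byte 0xEB = 11101011 → 3-byte char #1 = EB AE B3.
Offset 3: leading byte 0xE3 = 11100011 → 3-byte char #2 = E3 93 B9.
Offset 6: leading byte 0xD7 = 11010111 → 2-byte char #3 = D7 99.
Offset 8: leading byte 0xF2 = 11110010 → 4-byte char #4 = F2 8D 94 AF.
Offset 12: leading byte 0xF2 = 11110010 → 4-byte char #5 = F2 B0 9F 8F.
Leading byte 0xF2 = 11110010 matches 11110xxx → 4-byte sequence.
Byte 1: 0xF2 = 11110010, payload 010 (3 bits).
Byte 2: 0xB0 = 10110000 (10xxxxxx ✓), payload 110000.
Byte 3: 0x9F = 10011111 (10xxxxxx ✓), payload 011111.
Byte 4: 0x8F = 10001111 (10xxxxxx ✓), payload 001111.
Concatenate: 010110000011111001111 = 0xB07CF (21 bits → U+B07CF).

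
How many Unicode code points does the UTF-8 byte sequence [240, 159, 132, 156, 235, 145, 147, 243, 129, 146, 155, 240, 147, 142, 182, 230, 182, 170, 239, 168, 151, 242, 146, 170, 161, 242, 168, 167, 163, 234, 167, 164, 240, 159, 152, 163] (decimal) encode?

10

Byte at offset 0: 0xF0 = 11110000 → 4-byte char (#1). Advance 4.
Byte at offset 4: 0xEB = 11101011 → 3-byte char (#2). Advance 3.
Byte at offset 7: 0xF3 = 11110011 → 4-byte char (#3). Advance 4.
Byte at offset 11: 0xF0 = 11110000 → 4-byte char (#4). Advance 4.
Byte at offset 15: 0xE6 = 11100110 → 3-byte char (#5). Advance 3.
Byte at offset 18: 0xEF = 11101111 → 3-byte char (#6). Advance 3.
Byte at offset 21: 0xF2 = 11110010 → 4-byte char (#7). Advance 4.
Byte at offset 25: 0xF2 = 11110010 → 4-byte char (#8). Advance 4.
Byte at offset 29: 0xEA = 11101010 → 3-byte char (#9). Advance 3.
Byte at offset 32: 0xF0 = 11110000 → 4-byte char (#10). Advance 4.
Reached end at offset 36 after 10 code points.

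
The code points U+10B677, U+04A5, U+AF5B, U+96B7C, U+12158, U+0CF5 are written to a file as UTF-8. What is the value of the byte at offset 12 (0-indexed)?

0xBC

U+10B677 → 4-byte form F4 8B 99 B7 at offsets 0–3.
U+04A5 → 2-byte form D2 A5 at offsets 4–5.
U+AF5B → 3-byte form EA BD 9B at offsets 6–8.
U+96B7C → 4-byte form F2 96 AD BC at offsets 9–12.
Offset 12 falls in char 4's range; it's byte 4 of F2 96 AD BC = 0xBC.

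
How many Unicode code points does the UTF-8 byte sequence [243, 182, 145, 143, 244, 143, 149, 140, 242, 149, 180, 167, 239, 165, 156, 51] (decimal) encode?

5

Byte at offset 0: 0xF3 = 11110011 → 4-byte char (#1). Advance 4.
Byte at offset 4: 0xF4 = 11110100 → 4-byte char (#2). Advance 4.
Byte at offset 8: 0xF2 = 11110010 → 4-byte char (#3). Advance 4.
Byte at offset 12: 0xEF = 11101111 → 3-byte char (#4). Advance 3.
Byte at offset 15: 0x33 = 00110011 → 1-byte char (#5). Advance 1.
Reached end at offset 16 after 5 code points.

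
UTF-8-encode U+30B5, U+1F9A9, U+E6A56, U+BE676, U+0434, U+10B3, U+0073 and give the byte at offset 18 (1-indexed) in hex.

0xE1

1-indexed offset 18 is 0-indexed offset 17.
U+30B5 → 3-byte form E3 82 B5 at offsets 0–2.
U+1F9A9 → 4-byte form F0 9F A6 A9 at offsets 3–6.
U+E6A56 → 4-byte form F3 A6 A9 96 at offsets 7–10.
U+BE676 → 4-byte form F2 BE 99 B6 at offsets 11–14.
U+0434 → 2-byte form D0 B4 at offsets 15–16.
U+10B3 → 3-byte form E1 82 B3 at offsets 17–19.
Offset 17 falls in char 6's range; it's byte 1 of E1 82 B3 = 0xE1.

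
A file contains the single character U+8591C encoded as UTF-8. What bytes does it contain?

F2 85 A4 9C

U+8591C = 0x8591C = 547100 decimal. In range U+10000–U+10FFFF → 4-byte form: 11110xxx 10xxxxxx 10xxxxxx 10xxxxxx.
Binary (21 bits): 010000101100100011100.
Split 3+6+6+6: 010 | 000101 | 100100 | 011100.
Byte 1: 11110010 = 0xF2.
Byte 2: 10000101 = 0x85.
Byte 3: 10100100 = 0xA4.
Byte 4: 10011100 = 0x9C.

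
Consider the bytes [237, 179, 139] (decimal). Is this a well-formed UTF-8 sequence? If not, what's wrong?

Structurally a 3-byte sequence; payload = 0xDCCB.
But 0xDCCB is in U+D800–U+DFFF, the surrogate range. Surrogates are not Unicode scalar values and are forbidden in UTF-8.

invalid (encodes a surrogate (U+D800–U+DFFF))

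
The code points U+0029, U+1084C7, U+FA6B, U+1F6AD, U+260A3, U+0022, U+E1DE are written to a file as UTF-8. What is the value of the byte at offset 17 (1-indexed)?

0x22

1-indexed offset 17 is 0-indexed offset 16.
U+0029 → 1-byte form 29 at offsets 0–0.
U+1084C7 → 4-byte form F4 88 93 87 at offsets 1–4.
U+FA6B → 3-byte form EF A9 AB at offsets 5–7.
U+1F6AD → 4-byte form F0 9F 9A AD at offsets 8–11.
U+260A3 → 4-byte form F0 A6 82 A3 at offsets 12–15.
U+0022 → 1-byte form 22 at offsets 16–16.
Offset 16 falls in char 6's range; it's byte 1 of 22 = 0x22.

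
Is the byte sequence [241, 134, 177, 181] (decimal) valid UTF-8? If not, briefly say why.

Leading byte 0xF1 = 11110001 → 4-byte form.
Continuation bytes 0x86=10000110, 0xB1=10110001, 0xB5=10110101 all match 10xxxxxx.
Decoded value 0x46C75 is ≥ 0x10000 (shortest form) and not a surrogate.

valid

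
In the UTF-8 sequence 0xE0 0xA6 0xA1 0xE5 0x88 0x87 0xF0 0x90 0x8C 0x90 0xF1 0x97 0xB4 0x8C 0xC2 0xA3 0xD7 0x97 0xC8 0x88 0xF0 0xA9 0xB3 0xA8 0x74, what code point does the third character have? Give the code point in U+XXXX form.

Offset 0: leading byte 0xE0 = 11100000 → 3-byte char #1 = E0 A6 A1.
Offset 3: leading byte 0xE5 = 11100101 → 3-byte char #2 = E5 88 87.
Offset 6: leading byte 0xF0 = 11110000 → 4-byte char #3 = F0 90 8C 90.
Leading byte 0xF0 = 11110000 matches 11110xxx → 4-byte sequence.
Byte 1: 0xF0 = 11110000, payload 000 (3 bits).
Byte 2: 0x90 = 10010000 (10xxxxxx ✓), payload 010000.
Byte 3: 0x8C = 10001100 (10xxxxxx ✓), payload 001100.
Byte 4: 0x90 = 10010000 (10xxxxxx ✓), payload 010000.
Concatenate: 000010000001100010000 = 0x10310 (21 bits → U+10310).

U+10310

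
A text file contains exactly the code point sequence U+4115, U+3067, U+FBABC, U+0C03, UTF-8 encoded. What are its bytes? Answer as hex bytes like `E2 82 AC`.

E4 84 95 E3 81 A7 F3 BB AA BC E0 B0 83

U+4115: 3-byte form → E4 84 95.
U+3067: 3-byte form → E3 81 A7.
U+FBABC: 4-byte form → F3 BB AA BC.
U+0C03: 3-byte form → E0 B0 83.
Concatenated (13 bytes): E4 84 95 E3 81 A7 F3 BB AA BC E0 B0 83.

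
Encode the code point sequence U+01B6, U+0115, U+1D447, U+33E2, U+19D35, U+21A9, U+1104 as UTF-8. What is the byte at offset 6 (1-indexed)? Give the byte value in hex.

0x9D

1-indexed offset 6 is 0-indexed offset 5.
U+01B6 → 2-byte form C6 B6 at offsets 0–1.
U+0115 → 2-byte form C4 95 at offsets 2–3.
U+1D447 → 4-byte form F0 9D 91 87 at offsets 4–7.
Offset 5 falls in char 3's range; it's byte 2 of F0 9D 91 87 = 0x9D.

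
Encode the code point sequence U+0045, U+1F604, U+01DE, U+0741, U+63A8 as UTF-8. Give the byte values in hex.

45 F0 9F 98 84 C7 9E DD 81 E6 8E A8

U+0045: 1-byte form → 45.
U+1F604: 4-byte form → F0 9F 98 84.
U+01DE: 2-byte form → C7 9E.
U+0741: 2-byte form → DD 81.
U+63A8: 3-byte form → E6 8E A8.
Concatenated (12 bytes): 45 F0 9F 98 84 C7 9E DD 81 E6 8E A8.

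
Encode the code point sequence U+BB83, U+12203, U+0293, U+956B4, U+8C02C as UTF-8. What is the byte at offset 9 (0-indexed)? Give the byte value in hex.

U+BB83 → 3-byte form EB AE 83 at offsets 0–2.
U+12203 → 4-byte form F0 92 88 83 at offsets 3–6.
U+0293 → 2-byte form CA 93 at offsets 7–8.
U+956B4 → 4-byte form F2 95 9A B4 at offsets 9–12.
Offset 9 falls in char 4's range; it's byte 1 of F2 95 9A B4 = 0xF2.

0xF2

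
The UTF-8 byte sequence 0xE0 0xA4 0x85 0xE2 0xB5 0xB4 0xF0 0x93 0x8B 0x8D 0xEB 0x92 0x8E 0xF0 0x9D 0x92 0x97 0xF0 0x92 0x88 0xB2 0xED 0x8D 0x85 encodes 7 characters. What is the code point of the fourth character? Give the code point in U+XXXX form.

Offset 0: leading byte 0xE0 = 11100000 → 3-byte char #1 = E0 A4 85.
Offset 3: leading byte 0xE2 = 11100010 → 3-byte char #2 = E2 B5 B4.
Offset 6: leading byte 0xF0 = 11110000 → 4-byte char #3 = F0 93 8B 8D.
Offset 10: leading byte 0xEB = 11101011 → 3-byte char #4 = EB 92 8E.
Leading byte 0xEB = 11101011 matches 1110xxxx → 3-byte sequence.
Byte 1: 0xEB = 11101011, payload 1011 (4 bits).
Byte 2: 0x92 = 10010010 (10xxxxxx ✓), payload 010010.
Byte 3: 0x8E = 10001110 (10xxxxxx ✓), payload 001110.
Concatenate: 1011010010001110 = 0xB48E (16 bits → U+B48E).

U+B48E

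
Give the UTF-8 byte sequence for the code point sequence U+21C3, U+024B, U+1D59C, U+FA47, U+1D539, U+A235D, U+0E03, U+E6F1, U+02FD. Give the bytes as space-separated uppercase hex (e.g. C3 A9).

E2 87 83 C9 8B F0 9D 96 9C EF A9 87 F0 9D 94 B9 F2 A2 8D 9D E0 B8 83 EE 9B B1 CB BD

U+21C3: 3-byte form → E2 87 83.
U+024B: 2-byte form → C9 8B.
U+1D59C: 4-byte form → F0 9D 96 9C.
U+FA47: 3-byte form → EF A9 87.
U+1D539: 4-byte form → F0 9D 94 B9.
U+A235D: 4-byte form → F2 A2 8D 9D.
U+0E03: 3-byte form → E0 B8 83.
U+E6F1: 3-byte form → EE 9B B1.
U+02FD: 2-byte form → CB BD.
Concatenated (28 bytes): E2 87 83 C9 8B F0 9D 96 9C EF A9 87 F0 9D 94 B9 F2 A2 8D 9D E0 B8 83 EE 9B B1 CB BD.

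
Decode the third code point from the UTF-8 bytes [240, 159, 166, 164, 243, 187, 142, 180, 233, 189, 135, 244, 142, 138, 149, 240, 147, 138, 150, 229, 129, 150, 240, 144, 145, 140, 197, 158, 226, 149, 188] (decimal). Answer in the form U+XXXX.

Offset 0: leading byte 0xF0 = 11110000 → 4-byte char #1 = F0 9F A6 A4.
Offset 4: leading byte 0xF3 = 11110011 → 4-byte char #2 = F3 BB 8E B4.
Offset 8: leading byte 0xE9 = 11101001 → 3-byte char #3 = E9 BD 87.
Leading byte 0xE9 = 11101001 matches 1110xxxx → 3-byte sequence.
Byte 1: 0xE9 = 11101001, payload 1001 (4 bits).
Byte 2: 0xBD = 10111101 (10xxxxxx ✓), payload 111101.
Byte 3: 0x87 = 10000111 (10xxxxxx ✓), payload 000111.
Concatenate: 1001111101000111 = 0x9F47 (16 bits → U+9F47).

U+9F47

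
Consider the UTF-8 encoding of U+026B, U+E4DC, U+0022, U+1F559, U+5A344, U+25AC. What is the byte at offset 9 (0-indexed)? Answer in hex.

0x99

U+026B → 2-byte form C9 AB at offsets 0–1.
U+E4DC → 3-byte form EE 93 9C at offsets 2–4.
U+0022 → 1-byte form 22 at offsets 5–5.
U+1F559 → 4-byte form F0 9F 95 99 at offsets 6–9.
Offset 9 falls in char 4's range; it's byte 4 of F0 9F 95 99 = 0x99.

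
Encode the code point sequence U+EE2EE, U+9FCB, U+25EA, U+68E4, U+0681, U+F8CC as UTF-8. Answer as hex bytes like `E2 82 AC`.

F3 AE 8B AE E9 BF 8B E2 97 AA E6 A3 A4 DA 81 EF A3 8C

U+EE2EE: 4-byte form → F3 AE 8B AE.
U+9FCB: 3-byte form → E9 BF 8B.
U+25EA: 3-byte form → E2 97 AA.
U+68E4: 3-byte form → E6 A3 A4.
U+0681: 2-byte form → DA 81.
U+F8CC: 3-byte form → EF A3 8C.
Concatenated (18 bytes): F3 AE 8B AE E9 BF 8B E2 97 AA E6 A3 A4 DA 81 EF A3 8C.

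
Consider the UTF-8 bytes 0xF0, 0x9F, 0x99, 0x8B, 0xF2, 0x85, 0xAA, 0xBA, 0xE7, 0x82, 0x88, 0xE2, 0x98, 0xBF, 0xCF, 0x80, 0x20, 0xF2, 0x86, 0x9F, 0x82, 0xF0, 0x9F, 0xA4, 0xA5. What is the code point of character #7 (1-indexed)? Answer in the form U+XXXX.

Offset 0: leading byte 0xF0 = 11110000 → 4-byte char #1 = F0 9F 99 8B.
Offset 4: leading byte 0xF2 = 11110010 → 4-byte char #2 = F2 85 AA BA.
Offset 8: leading byte 0xE7 = 11100111 → 3-byte char #3 = E7 82 88.
Offset 11: leading byte 0xE2 = 11100010 → 3-byte char #4 = E2 98 BF.
Offset 14: leading byte 0xCF = 11001111 → 2-byte char #5 = CF 80.
Offset 16: leading byte 0x20 = 00100000 → 1-byte char #6 = 20.
Offset 17: leading byte 0xF2 = 11110010 → 4-byte char #7 = F2 86 9F 82.
Leading byte 0xF2 = 11110010 matches 11110xxx → 4-byte sequence.
Byte 1: 0xF2 = 11110010, payload 010 (3 bits).
Byte 2: 0x86 = 10000110 (10xxxxxx ✓), payload 000110.
Byte 3: 0x9F = 10011111 (10xxxxxx ✓), payload 011111.
Byte 4: 0x82 = 10000010 (10xxxxxx ✓), payload 000010.
Concatenate: 010000110011111000010 = 0x867C2 (21 bits → U+867C2).

U+867C2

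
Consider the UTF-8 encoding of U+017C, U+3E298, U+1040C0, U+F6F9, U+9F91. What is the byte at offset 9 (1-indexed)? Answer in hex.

1-indexed offset 9 is 0-indexed offset 8.
U+017C → 2-byte form C5 BC at offsets 0–1.
U+3E298 → 4-byte form F0 BE 8A 98 at offsets 2–5.
U+1040C0 → 4-byte form F4 84 83 80 at offsets 6–9.
Offset 8 falls in char 3's range; it's byte 3 of F4 84 83 80 = 0x83.

0x83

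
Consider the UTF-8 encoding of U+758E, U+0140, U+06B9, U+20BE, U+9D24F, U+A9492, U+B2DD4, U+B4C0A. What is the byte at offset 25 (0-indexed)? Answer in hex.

U+758E → 3-byte form E7 96 8E at offsets 0–2.
U+0140 → 2-byte form C5 80 at offsets 3–4.
U+06B9 → 2-byte form DA B9 at offsets 5–6.
U+20BE → 3-byte form E2 82 BE at offsets 7–9.
U+9D24F → 4-byte form F2 9D 89 8F at offsets 10–13.
U+A9492 → 4-byte form F2 A9 92 92 at offsets 14–17.
U+B2DD4 → 4-byte form F2 B2 B7 94 at offsets 18–21.
U+B4C0A → 4-byte form F2 B4 B0 8A at offsets 22–25.
Offset 25 falls in char 8's range; it's byte 4 of F2 B4 B0 8A = 0x8A.

0x8A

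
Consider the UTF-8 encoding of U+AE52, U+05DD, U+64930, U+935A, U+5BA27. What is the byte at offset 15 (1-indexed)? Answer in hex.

0xA8

1-indexed offset 15 is 0-indexed offset 14.
U+AE52 → 3-byte form EA B9 92 at offsets 0–2.
U+05DD → 2-byte form D7 9D at offsets 3–4.
U+64930 → 4-byte form F1 A4 A4 B0 at offsets 5–8.
U+935A → 3-byte form E9 8D 9A at offsets 9–11.
U+5BA27 → 4-byte form F1 9B A8 A7 at offsets 12–15.
Offset 14 falls in char 5's range; it's byte 3 of F1 9B A8 A7 = 0xA8.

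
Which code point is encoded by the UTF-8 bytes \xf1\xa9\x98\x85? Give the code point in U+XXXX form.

U+69605

Leading byte 0xF1 = 11110001 matches 11110xxx → 4-byte sequence.
Byte 1: 0xF1 = 11110001, payload 001 (3 bits).
Byte 2: 0xA9 = 10101001 (10xxxxxx ✓), payload 101001.
Byte 3: 0x98 = 10011000 (10xxxxxx ✓), payload 011000.
Byte 4: 0x85 = 10000101 (10xxxxxx ✓), payload 000101.
Concatenate: 001101001011000000101 = 0x69605 (21 bits → U+69605).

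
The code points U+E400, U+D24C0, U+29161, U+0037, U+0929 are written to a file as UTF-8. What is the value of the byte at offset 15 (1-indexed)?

0xA9

1-indexed offset 15 is 0-indexed offset 14.
U+E400 → 3-byte form EE 90 80 at offsets 0–2.
U+D24C0 → 4-byte form F3 92 93 80 at offsets 3–6.
U+29161 → 4-byte form F0 A9 85 A1 at offsets 7–10.
U+0037 → 1-byte form 37 at offsets 11–11.
U+0929 → 3-byte form E0 A4 A9 at offsets 12–14.
Offset 14 falls in char 5's range; it's byte 3 of E0 A4 A9 = 0xA9.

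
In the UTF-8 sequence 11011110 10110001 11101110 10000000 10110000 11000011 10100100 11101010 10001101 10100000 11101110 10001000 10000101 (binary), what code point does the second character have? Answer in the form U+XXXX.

Offset 0: leading byte 0xDE = 11011110 → 2-byte char #1 = DE B1.
Offset 2: leading byte 0xEE = 11101110 → 3-byte char #2 = EE 80 B0.
Leading byte 0xEE = 11101110 matches 1110xxxx → 3-byte sequence.
Byte 1: 0xEE = 11101110, payload 1110 (4 bits).
Byte 2: 0x80 = 10000000 (10xxxxxx ✓), payload 000000.
Byte 3: 0xB0 = 10110000 (10xxxxxx ✓), payload 110000.
Concatenate: 1110000000110000 = 0xE030 (16 bits → U+E030).

U+E030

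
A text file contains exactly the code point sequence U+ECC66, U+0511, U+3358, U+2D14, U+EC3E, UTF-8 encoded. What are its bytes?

F3 AC B1 A6 D4 91 E3 8D 98 E2 B4 94 EE B0 BE

U+ECC66: 4-byte form → F3 AC B1 A6.
U+0511: 2-byte form → D4 91.
U+3358: 3-byte form → E3 8D 98.
U+2D14: 3-byte form → E2 B4 94.
U+EC3E: 3-byte form → EE B0 BE.
Concatenated (15 bytes): F3 AC B1 A6 D4 91 E3 8D 98 E2 B4 94 EE B0 BE.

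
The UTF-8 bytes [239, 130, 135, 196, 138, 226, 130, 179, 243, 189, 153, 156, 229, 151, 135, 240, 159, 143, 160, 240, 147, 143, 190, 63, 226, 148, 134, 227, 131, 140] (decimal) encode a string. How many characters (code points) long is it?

Byte at offset 0: 0xEF = 11101111 → 3-byte char (#1). Advance 3.
Byte at offset 3: 0xC4 = 11000100 → 2-byte char (#2). Advance 2.
Byte at offset 5: 0xE2 = 11100010 → 3-byte char (#3). Advance 3.
Byte at offset 8: 0xF3 = 11110011 → 4-byte char (#4). Advance 4.
Byte at offset 12: 0xE5 = 11100101 → 3-byte char (#5). Advance 3.
Byte at offset 15: 0xF0 = 11110000 → 4-byte char (#6). Advance 4.
Byte at offset 19: 0xF0 = 11110000 → 4-byte char (#7). Advance 4.
Byte at offset 23: 0x3F = 00111111 → 1-byte char (#8). Advance 1.
Byte at offset 24: 0xE2 = 11100010 → 3-byte char (#9). Advance 3.
Byte at offset 27: 0xE3 = 11100011 → 3-byte char (#10). Advance 3.
Reached end at offset 30 after 10 code points.

10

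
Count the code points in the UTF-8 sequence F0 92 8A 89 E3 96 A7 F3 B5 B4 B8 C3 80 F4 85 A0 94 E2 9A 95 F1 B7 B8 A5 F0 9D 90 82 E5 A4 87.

Byte at offset 0: 0xF0 = 11110000 → 4-byte char (#1). Advance 4.
Byte at offset 4: 0xE3 = 11100011 → 3-byte char (#2). Advance 3.
Byte at offset 7: 0xF3 = 11110011 → 4-byte char (#3). Advance 4.
Byte at offset 11: 0xC3 = 11000011 → 2-byte char (#4). Advance 2.
Byte at offset 13: 0xF4 = 11110100 → 4-byte char (#5). Advance 4.
Byte at offset 17: 0xE2 = 11100010 → 3-byte char (#6). Advance 3.
Byte at offset 20: 0xF1 = 11110001 → 4-byte char (#7). Advance 4.
Byte at offset 24: 0xF0 = 11110000 → 4-byte char (#8). Advance 4.
Byte at offset 28: 0xE5 = 11100101 → 3-byte char (#9). Advance 3.
Reached end at offset 31 after 9 code points.

9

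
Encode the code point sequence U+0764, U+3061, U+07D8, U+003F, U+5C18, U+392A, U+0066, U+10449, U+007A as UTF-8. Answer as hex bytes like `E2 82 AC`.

U+0764: 2-byte form → DD A4.
U+3061: 3-byte form → E3 81 A1.
U+07D8: 2-byte form → DF 98.
U+003F: 1-byte form → 3F.
U+5C18: 3-byte form → E5 B0 98.
U+392A: 3-byte form → E3 A4 AA.
U+0066: 1-byte form → 66.
U+10449: 4-byte form → F0 90 91 89.
U+007A: 1-byte form → 7A.
Concatenated (20 bytes): DD A4 E3 81 A1 DF 98 3F E5 B0 98 E3 A4 AA 66 F0 90 91 89 7A.

DD A4 E3 81 A1 DF 98 3F E5 B0 98 E3 A4 AA 66 F0 90 91 89 7A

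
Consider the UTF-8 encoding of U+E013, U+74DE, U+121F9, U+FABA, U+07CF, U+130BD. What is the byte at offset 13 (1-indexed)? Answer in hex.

0xBA

1-indexed offset 13 is 0-indexed offset 12.
U+E013 → 3-byte form EE 80 93 at offsets 0–2.
U+74DE → 3-byte form E7 93 9E at offsets 3–5.
U+121F9 → 4-byte form F0 92 87 B9 at offsets 6–9.
U+FABA → 3-byte form EF AA BA at offsets 10–12.
Offset 12 falls in char 4's range; it's byte 3 of EF AA BA = 0xBA.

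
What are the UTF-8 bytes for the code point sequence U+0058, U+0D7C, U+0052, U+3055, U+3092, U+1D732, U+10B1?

58 E0 B5 BC 52 E3 81 95 E3 82 92 F0 9D 9C B2 E1 82 B1

U+0058: 1-byte form → 58.
U+0D7C: 3-byte form → E0 B5 BC.
U+0052: 1-byte form → 52.
U+3055: 3-byte form → E3 81 95.
U+3092: 3-byte form → E3 82 92.
U+1D732: 4-byte form → F0 9D 9C B2.
U+10B1: 3-byte form → E1 82 B1.
Concatenated (18 bytes): 58 E0 B5 BC 52 E3 81 95 E3 82 92 F0 9D 9C B2 E1 82 B1.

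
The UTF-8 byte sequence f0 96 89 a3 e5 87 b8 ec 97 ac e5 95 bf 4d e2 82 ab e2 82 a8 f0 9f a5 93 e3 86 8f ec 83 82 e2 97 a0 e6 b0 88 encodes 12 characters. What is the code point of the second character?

Offset 0: leading byte 0xF0 = 11110000 → 4-byte char #1 = F0 96 89 A3.
Offset 4: leading byte 0xE5 = 11100101 → 3-byte char #2 = E5 87 B8.
Leading byte 0xE5 = 11100101 matches 1110xxxx → 3-byte sequence.
Byte 1: 0xE5 = 11100101, payload 0101 (4 bits).
Byte 2: 0x87 = 10000111 (10xxxxxx ✓), payload 000111.
Byte 3: 0xB8 = 10111000 (10xxxxxx ✓), payload 111000.
Concatenate: 0101000111111000 = 0x51F8 (16 bits → U+51F8).

U+51F8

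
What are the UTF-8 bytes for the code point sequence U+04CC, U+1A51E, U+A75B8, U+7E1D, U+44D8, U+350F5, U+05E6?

U+04CC: 2-byte form → D3 8C.
U+1A51E: 4-byte form → F0 9A 94 9E.
U+A75B8: 4-byte form → F2 A7 96 B8.
U+7E1D: 3-byte form → E7 B8 9D.
U+44D8: 3-byte form → E4 93 98.
U+350F5: 4-byte form → F0 B5 83 B5.
U+05E6: 2-byte form → D7 A6.
Concatenated (22 bytes): D3 8C F0 9A 94 9E F2 A7 96 B8 E7 B8 9D E4 93 98 F0 B5 83 B5 D7 A6.

D3 8C F0 9A 94 9E F2 A7 96 B8 E7 B8 9D E4 93 98 F0 B5 83 B5 D7 A6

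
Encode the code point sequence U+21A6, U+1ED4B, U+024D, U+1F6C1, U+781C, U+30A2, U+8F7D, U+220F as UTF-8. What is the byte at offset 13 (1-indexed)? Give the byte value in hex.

1-indexed offset 13 is 0-indexed offset 12.
U+21A6 → 3-byte form E2 86 A6 at offsets 0–2.
U+1ED4B → 4-byte form F0 9E B5 8B at offsets 3–6.
U+024D → 2-byte form C9 8D at offsets 7–8.
U+1F6C1 → 4-byte form F0 9F 9B 81 at offsets 9–12.
Offset 12 falls in char 4's range; it's byte 4 of F0 9F 9B 81 = 0x81.

0x81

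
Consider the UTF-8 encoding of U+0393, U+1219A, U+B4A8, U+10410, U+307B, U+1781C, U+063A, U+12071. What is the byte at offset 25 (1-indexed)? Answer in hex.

0x81

1-indexed offset 25 is 0-indexed offset 24.
U+0393 → 2-byte form CE 93 at offsets 0–1.
U+1219A → 4-byte form F0 92 86 9A at offsets 2–5.
U+B4A8 → 3-byte form EB 92 A8 at offsets 6–8.
U+10410 → 4-byte form F0 90 90 90 at offsets 9–12.
U+307B → 3-byte form E3 81 BB at offsets 13–15.
U+1781C → 4-byte form F0 97 A0 9C at offsets 16–19.
U+063A → 2-byte form D8 BA at offsets 20–21.
U+12071 → 4-byte form F0 92 81 B1 at offsets 22–25.
Offset 24 falls in char 8's range; it's byte 3 of F0 92 81 B1 = 0x81.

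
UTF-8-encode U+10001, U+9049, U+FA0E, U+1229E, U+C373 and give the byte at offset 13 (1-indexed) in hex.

1-indexed offset 13 is 0-indexed offset 12.
U+10001 → 4-byte form F0 90 80 81 at offsets 0–3.
U+9049 → 3-byte form E9 81 89 at offsets 4–6.
U+FA0E → 3-byte form EF A8 8E at offsets 7–9.
U+1229E → 4-byte form F0 92 8A 9E at offsets 10–13.
Offset 12 falls in char 4's range; it's byte 3 of F0 92 8A 9E = 0x8A.

0x8A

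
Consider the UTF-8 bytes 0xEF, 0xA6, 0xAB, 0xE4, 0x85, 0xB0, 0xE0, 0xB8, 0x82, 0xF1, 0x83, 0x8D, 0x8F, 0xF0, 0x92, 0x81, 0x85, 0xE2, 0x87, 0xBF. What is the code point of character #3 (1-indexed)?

U+0E02

Offset 0: leading byte 0xEF = 11101111 → 3-byte char #1 = EF A6 AB.
Offset 3: leading byte 0xE4 = 11100100 → 3-byte char #2 = E4 85 B0.
Offset 6: leading byte 0xE0 = 11100000 → 3-byte char #3 = E0 B8 82.
Leading byte 0xE0 = 11100000 matches 1110xxxx → 3-byte sequence.
Byte 1: 0xE0 = 11100000, payload 0000 (4 bits).
Byte 2: 0xB8 = 10111000 (10xxxxxx ✓), payload 111000.
Byte 3: 0x82 = 10000010 (10xxxxxx ✓), payload 000010.
Concatenate: 0000111000000010 = 0xE02 (16 bits → U+0E02).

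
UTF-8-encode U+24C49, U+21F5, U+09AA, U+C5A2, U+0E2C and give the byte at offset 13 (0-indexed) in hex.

0xE0

U+24C49 → 4-byte form F0 A4 B1 89 at offsets 0–3.
U+21F5 → 3-byte form E2 87 B5 at offsets 4–6.
U+09AA → 3-byte form E0 A6 AA at offsets 7–9.
U+C5A2 → 3-byte form EC 96 A2 at offsets 10–12.
U+0E2C → 3-byte form E0 B8 AC at offsets 13–15.
Offset 13 falls in char 5's range; it's byte 1 of E0 B8 AC = 0xE0.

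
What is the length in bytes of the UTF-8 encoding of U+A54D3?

U+A54D3 = 0xA54D3. UTF-8 uses 1 byte below 0x80, 2 below 0x800, 3 below 0x10000, 4 up to 0x10FFFF. 0xA54D3 is in U+10000–U+10FFFF → 4 bytes.

4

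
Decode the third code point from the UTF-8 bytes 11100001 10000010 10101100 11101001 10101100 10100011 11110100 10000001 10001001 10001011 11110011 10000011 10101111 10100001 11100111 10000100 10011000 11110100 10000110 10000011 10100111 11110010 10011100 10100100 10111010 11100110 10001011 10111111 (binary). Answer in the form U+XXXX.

U+10124B

Offset 0: leading byte 0xE1 = 11100001 → 3-byte char #1 = E1 82 AC.
Offset 3: leading byte 0xE9 = 11101001 → 3-byte char #2 = E9 AC A3.
Offset 6: leading byte 0xF4 = 11110100 → 4-byte char #3 = F4 81 89 8B.
Leading byte 0xF4 = 11110100 matches 11110xxx → 4-byte sequence.
Byte 1: 0xF4 = 11110100, payload 100 (3 bits).
Byte 2: 0x81 = 10000001 (10xxxxxx ✓), payload 000001.
Byte 3: 0x89 = 10001001 (10xxxxxx ✓), payload 001001.
Byte 4: 0x8B = 10001011 (10xxxxxx ✓), payload 001011.
Concatenate: 100000001001001001011 = 0x10124B (21 bits → U+10124B).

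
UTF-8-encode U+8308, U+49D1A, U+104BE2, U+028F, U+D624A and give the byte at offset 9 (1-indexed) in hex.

0x84

1-indexed offset 9 is 0-indexed offset 8.
U+8308 → 3-byte form E8 8C 88 at offsets 0–2.
U+49D1A → 4-byte form F1 89 B4 9A at offsets 3–6.
U+104BE2 → 4-byte form F4 84 AF A2 at offsets 7–10.
Offset 8 falls in char 3's range; it's byte 2 of F4 84 AF A2 = 0x84.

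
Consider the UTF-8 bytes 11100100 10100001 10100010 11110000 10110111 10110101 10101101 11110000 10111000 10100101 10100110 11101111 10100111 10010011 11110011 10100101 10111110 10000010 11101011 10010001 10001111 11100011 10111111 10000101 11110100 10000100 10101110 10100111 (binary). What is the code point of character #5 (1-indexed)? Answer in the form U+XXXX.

U+E5F82

Offset 0: leading byte 0xE4 = 11100100 → 3-byte char #1 = E4 A1 A2.
Offset 3: leading byte 0xF0 = 11110000 → 4-byte char #2 = F0 B7 B5 AD.
Offset 7: leading byte 0xF0 = 11110000 → 4-byte char #3 = F0 B8 A5 A6.
Offset 11: leading byte 0xEF = 11101111 → 3-byte char #4 = EF A7 93.
Offset 14: leading byte 0xF3 = 11110011 → 4-byte char #5 = F3 A5 BE 82.
Leading byte 0xF3 = 11110011 matches 11110xxx → 4-byte sequence.
Byte 1: 0xF3 = 11110011, payload 011 (3 bits).
Byte 2: 0xA5 = 10100101 (10xxxxxx ✓), payload 100101.
Byte 3: 0xBE = 10111110 (10xxxxxx ✓), payload 111110.
Byte 4: 0x82 = 10000010 (10xxxxxx ✓), payload 000010.
Concatenate: 011100101111110000010 = 0xE5F82 (21 bits → U+E5F82).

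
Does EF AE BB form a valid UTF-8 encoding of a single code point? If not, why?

valid

Leading byte 0xEF = 11101111 → 3-byte form.
Continuation bytes 0xAE=10101110, 0xBB=10111011 all match 10xxxxxx.
Decoded value 0xFBBB is ≥ 0x800 (shortest form) and not a surrogate.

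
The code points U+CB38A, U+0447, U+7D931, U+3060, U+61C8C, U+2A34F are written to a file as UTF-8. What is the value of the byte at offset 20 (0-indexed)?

0x8F

U+CB38A → 4-byte form F3 8B 8E 8A at offsets 0–3.
U+0447 → 2-byte form D1 87 at offsets 4–5.
U+7D931 → 4-byte form F1 BD A4 B1 at offsets 6–9.
U+3060 → 3-byte form E3 81 A0 at offsets 10–12.
U+61C8C → 4-byte form F1 A1 B2 8C at offsets 13–16.
U+2A34F → 4-byte form F0 AA 8D 8F at offsets 17–20.
Offset 20 falls in char 6's range; it's byte 4 of F0 AA 8D 8F = 0x8F.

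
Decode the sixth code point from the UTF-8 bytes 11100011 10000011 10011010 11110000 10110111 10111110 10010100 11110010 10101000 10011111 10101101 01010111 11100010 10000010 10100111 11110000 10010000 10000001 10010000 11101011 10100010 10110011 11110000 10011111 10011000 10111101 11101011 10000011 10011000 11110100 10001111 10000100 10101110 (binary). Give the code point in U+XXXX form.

Offset 0: leading byte 0xE3 = 11100011 → 3-byte char #1 = E3 83 9A.
Offset 3: leading byte 0xF0 = 11110000 → 4-byte char #2 = F0 B7 BE 94.
Offset 7: leading byte 0xF2 = 11110010 → 4-byte char #3 = F2 A8 9F AD.
Offset 11: leading byte 0x57 = 01010111 → 1-byte char #4 = 57.
Offset 12: leading byte 0xE2 = 11100010 → 3-byte char #5 = E2 82 A7.
Offset 15: leading byte 0xF0 = 11110000 → 4-byte char #6 = F0 90 81 90.
Leading byte 0xF0 = 11110000 matches 11110xxx → 4-byte sequence.
Byte 1: 0xF0 = 11110000, payload 000 (3 bits).
Byte 2: 0x90 = 10010000 (10xxxxxx ✓), payload 010000.
Byte 3: 0x81 = 10000001 (10xxxxxx ✓), payload 000001.
Byte 4: 0x90 = 10010000 (10xxxxxx ✓), payload 010000.
Concatenate: 000010000000001010000 = 0x10050 (21 bits → U+10050).

U+10050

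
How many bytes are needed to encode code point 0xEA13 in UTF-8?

U+EA13 = 0xEA13. UTF-8 uses 1 byte below 0x80, 2 below 0x800, 3 below 0x10000, 4 up to 0x10FFFF. 0xEA13 is in U+0800–U+FFFF → 3 bytes.

3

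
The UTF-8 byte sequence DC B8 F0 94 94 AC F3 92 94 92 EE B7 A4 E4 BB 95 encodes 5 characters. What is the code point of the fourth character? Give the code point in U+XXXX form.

U+EDE4

Offset 0: leading byte 0xDC = 11011100 → 2-byte char #1 = DC B8.
Offset 2: leading byte 0xF0 = 11110000 → 4-byte char #2 = F0 94 94 AC.
Offset 6: leading byte 0xF3 = 11110011 → 4-byte char #3 = F3 92 94 92.
Offset 10: leading byte 0xEE = 11101110 → 3-byte char #4 = EE B7 A4.
Leading byte 0xEE = 11101110 matches 1110xxxx → 3-byte sequence.
Byte 1: 0xEE = 11101110, payload 1110 (4 bits).
Byte 2: 0xB7 = 10110111 (10xxxxxx ✓), payload 110111.
Byte 3: 0xA4 = 10100100 (10xxxxxx ✓), payload 100100.
Concatenate: 1110110111100100 = 0xEDE4 (16 bits → U+EDE4).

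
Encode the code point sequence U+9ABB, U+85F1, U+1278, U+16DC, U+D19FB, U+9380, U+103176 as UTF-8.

E9 AA BB E8 97 B1 E1 89 B8 E1 9B 9C F3 91 A7 BB E9 8E 80 F4 83 85 B6

U+9ABB: 3-byte form → E9 AA BB.
U+85F1: 3-byte form → E8 97 B1.
U+1278: 3-byte form → E1 89 B8.
U+16DC: 3-byte form → E1 9B 9C.
U+D19FB: 4-byte form → F3 91 A7 BB.
U+9380: 3-byte form → E9 8E 80.
U+103176: 4-byte form → F4 83 85 B6.
Concatenated (23 bytes): E9 AA BB E8 97 B1 E1 89 B8 E1 9B 9C F3 91 A7 BB E9 8E 80 F4 83 85 B6.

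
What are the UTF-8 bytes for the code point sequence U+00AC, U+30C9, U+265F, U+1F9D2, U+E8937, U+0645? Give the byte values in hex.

U+00AC: 2-byte form → C2 AC.
U+30C9: 3-byte form → E3 83 89.
U+265F: 3-byte form → E2 99 9F.
U+1F9D2: 4-byte form → F0 9F A7 92.
U+E8937: 4-byte form → F3 A8 A4 B7.
U+0645: 2-byte form → D9 85.
Concatenated (18 bytes): C2 AC E3 83 89 E2 99 9F F0 9F A7 92 F3 A8 A4 B7 D9 85.

C2 AC E3 83 89 E2 99 9F F0 9F A7 92 F3 A8 A4 B7 D9 85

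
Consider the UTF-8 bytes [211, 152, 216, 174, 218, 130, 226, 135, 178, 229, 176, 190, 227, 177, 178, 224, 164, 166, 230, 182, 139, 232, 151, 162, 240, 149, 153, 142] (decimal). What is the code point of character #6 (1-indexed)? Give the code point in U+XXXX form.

U+3C72

Offset 0: leading byte 0xD3 = 11010011 → 2-byte char #1 = D3 98.
Offset 2: leading byte 0xD8 = 11011000 → 2-byte char #2 = D8 AE.
Offset 4: leading byte 0xDA = 11011010 → 2-byte char #3 = DA 82.
Offset 6: leading byte 0xE2 = 11100010 → 3-byte char #4 = E2 87 B2.
Offset 9: leading byte 0xE5 = 11100101 → 3-byte char #5 = E5 B0 BE.
Offset 12: leading byte 0xE3 = 11100011 → 3-byte char #6 = E3 B1 B2.
Leading byte 0xE3 = 11100011 matches 1110xxxx → 3-byte sequence.
Byte 1: 0xE3 = 11100011, payload 0011 (4 bits).
Byte 2: 0xB1 = 10110001 (10xxxxxx ✓), payload 110001.
Byte 3: 0xB2 = 10110010 (10xxxxxx ✓), payload 110010.
Concatenate: 0011110001110010 = 0x3C72 (16 bits → U+3C72).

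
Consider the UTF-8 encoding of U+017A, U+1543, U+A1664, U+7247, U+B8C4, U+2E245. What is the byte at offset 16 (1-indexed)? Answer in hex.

0xF0

1-indexed offset 16 is 0-indexed offset 15.
U+017A → 2-byte form C5 BA at offsets 0–1.
U+1543 → 3-byte form E1 95 83 at offsets 2–4.
U+A1664 → 4-byte form F2 A1 99 A4 at offsets 5–8.
U+7247 → 3-byte form E7 89 87 at offsets 9–11.
U+B8C4 → 3-byte form EB A3 84 at offsets 12–14.
U+2E245 → 4-byte form F0 AE 89 85 at offsets 15–18.
Offset 15 falls in char 6's range; it's byte 1 of F0 AE 89 85 = 0xF0.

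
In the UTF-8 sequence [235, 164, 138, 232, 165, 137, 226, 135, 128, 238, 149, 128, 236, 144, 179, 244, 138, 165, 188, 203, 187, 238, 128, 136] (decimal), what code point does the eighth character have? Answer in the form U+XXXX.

Offset 0: leading byte 0xEB = 11101011 → 3-byte char #1 = EB A4 8A.
Offset 3: leading byte 0xE8 = 11101000 → 3-byte char #2 = E8 A5 89.
Offset 6: leading byte 0xE2 = 11100010 → 3-byte char #3 = E2 87 80.
Offset 9: leading byte 0xEE = 11101110 → 3-byte char #4 = EE 95 80.
Offset 12: leading byte 0xEC = 11101100 → 3-byte char #5 = EC 90 B3.
Offset 15: leading byte 0xF4 = 11110100 → 4-byte char #6 = F4 8A A5 BC.
Offset 19: leading byte 0xCB = 11001011 → 2-byte char #7 = CB BB.
Offset 21: leading byte 0xEE = 11101110 → 3-byte char #8 = EE 80 88.
Leading byte 0xEE = 11101110 matches 1110xxxx → 3-byte sequence.
Byte 1: 0xEE = 11101110, payload 1110 (4 bits).
Byte 2: 0x80 = 10000000 (10xxxxxx ✓), payload 000000.
Byte 3: 0x88 = 10001000 (10xxxxxx ✓), payload 001000.
Concatenate: 1110000000001000 = 0xE008 (16 bits → U+E008).

U+E008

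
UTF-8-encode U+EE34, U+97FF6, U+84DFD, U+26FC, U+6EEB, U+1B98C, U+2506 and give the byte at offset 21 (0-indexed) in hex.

0xE2

U+EE34 → 3-byte form EE B8 B4 at offsets 0–2.
U+97FF6 → 4-byte form F2 97 BF B6 at offsets 3–6.
U+84DFD → 4-byte form F2 84 B7 BD at offsets 7–10.
U+26FC → 3-byte form E2 9B BC at offsets 11–13.
U+6EEB → 3-byte form E6 BB AB at offsets 14–16.
U+1B98C → 4-byte form F0 9B A6 8C at offsets 17–20.
U+2506 → 3-byte form E2 94 86 at offsets 21–23.
Offset 21 falls in char 7's range; it's byte 1 of E2 94 86 = 0xE2.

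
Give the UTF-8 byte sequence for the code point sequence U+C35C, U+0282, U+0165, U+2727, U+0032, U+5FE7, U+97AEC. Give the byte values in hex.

EC 8D 9C CA 82 C5 A5 E2 9C A7 32 E5 BF A7 F2 97 AB AC

U+C35C: 3-byte form → EC 8D 9C.
U+0282: 2-byte form → CA 82.
U+0165: 2-byte form → C5 A5.
U+2727: 3-byte form → E2 9C A7.
U+0032: 1-byte form → 32.
U+5FE7: 3-byte form → E5 BF A7.
U+97AEC: 4-byte form → F2 97 AB AC.
Concatenated (18 bytes): EC 8D 9C CA 82 C5 A5 E2 9C A7 32 E5 BF A7 F2 97 AB AC.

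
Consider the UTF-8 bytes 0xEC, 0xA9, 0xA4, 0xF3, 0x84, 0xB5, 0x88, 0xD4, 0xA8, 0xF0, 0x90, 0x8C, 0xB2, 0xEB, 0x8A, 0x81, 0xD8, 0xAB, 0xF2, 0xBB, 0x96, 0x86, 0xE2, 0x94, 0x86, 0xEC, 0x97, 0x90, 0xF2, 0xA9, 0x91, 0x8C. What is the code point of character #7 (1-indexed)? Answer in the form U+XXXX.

Offset 0: leading byte 0xEC = 11101100 → 3-byte char #1 = EC A9 A4.
Offset 3: leading byte 0xF3 = 11110011 → 4-byte char #2 = F3 84 B5 88.
Offset 7: leading byte 0xD4 = 11010100 → 2-byte char #3 = D4 A8.
Offset 9: leading byte 0xF0 = 11110000 → 4-byte char #4 = F0 90 8C B2.
Offset 13: leading byte 0xEB = 11101011 → 3-byte char #5 = EB 8A 81.
Offset 16: leading byte 0xD8 = 11011000 → 2-byte char #6 = D8 AB.
Offset 18: leading byte 0xF2 = 11110010 → 4-byte char #7 = F2 BB 96 86.
Leading byte 0xF2 = 11110010 matches 11110xxx → 4-byte sequence.
Byte 1: 0xF2 = 11110010, payload 010 (3 bits).
Byte 2: 0xBB = 10111011 (10xxxxxx ✓), payload 111011.
Byte 3: 0x96 = 10010110 (10xxxxxx ✓), payload 010110.
Byte 4: 0x86 = 10000110 (10xxxxxx ✓), payload 000110.
Concatenate: 010111011010110000110 = 0xBB586 (21 bits → U+BB586).

U+BB586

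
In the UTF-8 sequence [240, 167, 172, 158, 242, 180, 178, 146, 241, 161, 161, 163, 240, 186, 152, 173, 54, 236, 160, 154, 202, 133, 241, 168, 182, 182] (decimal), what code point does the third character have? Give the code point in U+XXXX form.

Offset 0: leading byte 0xF0 = 11110000 → 4-byte char #1 = F0 A7 AC 9E.
Offset 4: leading byte 0xF2 = 11110010 → 4-byte char #2 = F2 B4 B2 92.
Offset 8: leading byte 0xF1 = 11110001 → 4-byte char #3 = F1 A1 A1 A3.
Leading byte 0xF1 = 11110001 matches 11110xxx → 4-byte sequence.
Byte 1: 0xF1 = 11110001, payload 001 (3 bits).
Byte 2: 0xA1 = 10100001 (10xxxxxx ✓), payload 100001.
Byte 3: 0xA1 = 10100001 (10xxxxxx ✓), payload 100001.
Byte 4: 0xA3 = 10100011 (10xxxxxx ✓), payload 100011.
Concatenate: 001100001100001100011 = 0x61863 (21 bits → U+61863).

U+61863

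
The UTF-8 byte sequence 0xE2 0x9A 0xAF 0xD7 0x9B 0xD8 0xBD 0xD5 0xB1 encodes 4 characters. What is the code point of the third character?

U+063D

Offset 0: leading byte 0xE2 = 11100010 → 3-byte char #1 = E2 9A AF.
Offset 3: leading byte 0xD7 = 11010111 → 2-byte char #2 = D7 9B.
Offset 5: leading byte 0xD8 = 11011000 → 2-byte char #3 = D8 BD.
Leading byte 0xD8 = 11011000 matches 110xxxxx → 2-byte sequence.
Byte 1: 0xD8 = 11011000, payload 11000 (5 bits).
Byte 2: 0xBD = 10111101 (10xxxxxx ✓), payload 111101.
Concatenate: 11000111101 = 0x63D (11 bits → U+063D).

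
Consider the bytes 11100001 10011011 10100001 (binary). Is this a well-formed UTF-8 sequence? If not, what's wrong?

valid

Leading byte 0xE1 = 11100001 → 3-byte form.
Continuation bytes 0x9B=10011011, 0xA1=10100001 all match 10xxxxxx.
Decoded value 0x16E1 is ≥ 0x800 (shortest form) and not a surrogate.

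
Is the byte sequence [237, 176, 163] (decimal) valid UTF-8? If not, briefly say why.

Structurally a 3-byte sequence; payload = 0xDC23.
But 0xDC23 is in U+D800–U+DFFF, the surrogate range. Surrogates are not Unicode scalar values and are forbidden in UTF-8.

invalid (encodes a surrogate (U+D800–U+DFFF))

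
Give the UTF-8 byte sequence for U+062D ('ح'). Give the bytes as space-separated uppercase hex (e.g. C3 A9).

U+062D = 0x62D = 1581 decimal. In range U+0080–U+07FF → 2-byte form: 110xxxxx 10xxxxxx.
Binary (11 bits): 11000101101.
Split 5+6: 11000 | 101101.
Byte 1: 11011000 = 0xD8.
Byte 2: 10101101 = 0xAD.

D8 AD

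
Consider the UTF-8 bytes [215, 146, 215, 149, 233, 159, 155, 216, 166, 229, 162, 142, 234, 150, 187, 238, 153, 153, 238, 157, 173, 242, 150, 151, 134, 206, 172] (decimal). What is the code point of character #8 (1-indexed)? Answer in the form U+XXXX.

Offset 0: leading byte 0xD7 = 11010111 → 2-byte char #1 = D7 92.
Offset 2: leading byte 0xD7 = 11010111 → 2-byte char #2 = D7 95.
Offset 4: leading byte 0xE9 = 11101001 → 3-byte char #3 = E9 9F 9B.
Offset 7: leading byte 0xD8 = 11011000 → 2-byte char #4 = D8 A6.
Offset 9: leading byte 0xE5 = 11100101 → 3-byte char #5 = E5 A2 8E.
Offset 12: leading byte 0xEA = 11101010 → 3-byte char #6 = EA 96 BB.
Offset 15: leading byte 0xEE = 11101110 → 3-byte char #7 = EE 99 99.
Offset 18: leading byte 0xEE = 11101110 → 3-byte char #8 = EE 9D AD.
Leading byte 0xEE = 11101110 matches 1110xxxx → 3-byte sequence.
Byte 1: 0xEE = 11101110, payload 1110 (4 bits).
Byte 2: 0x9D = 10011101 (10xxxxxx ✓), payload 011101.
Byte 3: 0xAD = 10101101 (10xxxxxx ✓), payload 101101.
Concatenate: 1110011101101101 = 0xE76D (16 bits → U+E76D).

U+E76D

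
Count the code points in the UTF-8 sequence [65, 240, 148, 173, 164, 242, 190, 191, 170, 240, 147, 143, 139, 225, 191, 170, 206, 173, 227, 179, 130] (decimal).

7

Byte at offset 0: 0x41 = 01000001 → 1-byte char (#1). Advance 1.
Byte at offset 1: 0xF0 = 11110000 → 4-byte char (#2). Advance 4.
Byte at offset 5: 0xF2 = 11110010 → 4-byte char (#3). Advance 4.
Byte at offset 9: 0xF0 = 11110000 → 4-byte char (#4). Advance 4.
Byte at offset 13: 0xE1 = 11100001 → 3-byte char (#5). Advance 3.
Byte at offset 16: 0xCE = 11001110 → 2-byte char (#6). Advance 2.
Byte at offset 18: 0xE3 = 11100011 → 3-byte char (#7). Advance 3.
Reached end at offset 21 after 7 code points.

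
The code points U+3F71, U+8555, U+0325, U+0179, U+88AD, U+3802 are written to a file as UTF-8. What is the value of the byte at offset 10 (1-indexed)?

1-indexed offset 10 is 0-indexed offset 9.
U+3F71 → 3-byte form E3 BD B1 at offsets 0–2.
U+8555 → 3-byte form E8 95 95 at offsets 3–5.
U+0325 → 2-byte form CC A5 at offsets 6–7.
U+0179 → 2-byte form C5 B9 at offsets 8–9.
Offset 9 falls in char 4's range; it's byte 2 of C5 B9 = 0xB9.

0xB9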